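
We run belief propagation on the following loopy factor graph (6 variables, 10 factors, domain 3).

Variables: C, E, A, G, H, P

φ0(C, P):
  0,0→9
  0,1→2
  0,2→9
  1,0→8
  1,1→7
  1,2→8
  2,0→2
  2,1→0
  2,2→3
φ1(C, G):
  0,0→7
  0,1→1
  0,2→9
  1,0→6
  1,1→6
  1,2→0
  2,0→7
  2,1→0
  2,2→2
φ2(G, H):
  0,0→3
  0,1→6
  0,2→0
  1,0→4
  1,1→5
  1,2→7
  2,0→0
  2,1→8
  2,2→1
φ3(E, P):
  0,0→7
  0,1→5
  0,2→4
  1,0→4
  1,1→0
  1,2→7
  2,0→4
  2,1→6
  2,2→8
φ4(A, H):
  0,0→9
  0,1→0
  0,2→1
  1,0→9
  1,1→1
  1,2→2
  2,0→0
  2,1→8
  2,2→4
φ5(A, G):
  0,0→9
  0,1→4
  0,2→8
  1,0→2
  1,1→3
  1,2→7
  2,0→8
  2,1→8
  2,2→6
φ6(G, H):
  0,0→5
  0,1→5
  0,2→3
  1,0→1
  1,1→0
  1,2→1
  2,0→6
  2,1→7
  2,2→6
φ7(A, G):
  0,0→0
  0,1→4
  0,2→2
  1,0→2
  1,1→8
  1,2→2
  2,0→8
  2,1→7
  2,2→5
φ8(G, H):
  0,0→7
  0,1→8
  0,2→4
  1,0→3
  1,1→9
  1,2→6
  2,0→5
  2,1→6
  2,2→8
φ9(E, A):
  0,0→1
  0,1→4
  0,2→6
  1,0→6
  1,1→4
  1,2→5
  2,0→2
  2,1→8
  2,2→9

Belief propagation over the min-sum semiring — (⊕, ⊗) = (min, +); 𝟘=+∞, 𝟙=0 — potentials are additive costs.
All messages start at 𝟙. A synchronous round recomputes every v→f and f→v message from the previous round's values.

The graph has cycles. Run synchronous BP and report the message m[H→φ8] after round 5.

message @ round 5 = [43, 34, 36]

init: all messages = 𝟙 over 3 values
r1 m[φ0→C] = [2, 7, 0]
r1 m[φ0→P] = [2, 0, 3]
r1 m[φ1→C] = [1, 0, 0]
r1 m[φ1→G] = [6, 0, 0]
r1 m[φ2→G] = [0, 4, 0]
r1 m[φ2→H] = [0, 5, 0]
r1 m[φ3→E] = [4, 0, 4]
r1 m[φ3→P] = [4, 0, 4]
r1 m[φ4→A] = [0, 1, 0]
r1 m[φ4→H] = [0, 0, 1]
r1 m[φ5→A] = [4, 2, 6]
r1 m[φ5→G] = [2, 3, 6]
r1 m[φ6→G] = [3, 0, 6]
r1 m[φ6→H] = [1, 0, 1]
r1 m[φ7→A] = [0, 2, 5]
r1 m[φ7→G] = [0, 4, 2]
r1 m[φ8→G] = [4, 3, 5]
r1 m[φ8→H] = [3, 6, 4]
r1 m[φ9→E] = [1, 4, 2]
r1 m[φ9→A] = [1, 4, 5]
r1 m[C→φ0] = [0, 0, 0]
r1 m[C→φ1] = [0, 0, 0]
r1 m[E→φ3] = [0, 0, 0]
r1 m[E→φ9] = [0, 0, 0]
r1 m[A→φ4] = [0, 0, 0]
r1 m[A→φ5] = [0, 0, 0]
r1 m[A→φ7] = [0, 0, 0]
r1 m[A→φ9] = [0, 0, 0]
r1 m[G→φ1] = [0, 0, 0]
r1 m[G→φ2] = [0, 0, 0]
r1 m[G→φ5] = [0, 0, 0]
r1 m[G→φ6] = [0, 0, 0]
r1 m[G→φ7] = [0, 0, 0]
r1 m[G→φ8] = [0, 0, 0]
r1 m[H→φ2] = [0, 0, 0]
r1 m[H→φ4] = [0, 0, 0]
r1 m[H→φ6] = [0, 0, 0]
r1 m[H→φ8] = [0, 0, 0]
r1 m[P→φ0] = [0, 0, 0]
r1 m[P→φ3] = [0, 0, 0]
r2 m[φ0→C] = [2, 7, 0]
r2 m[φ0→P] = [2, 0, 3]
r2 m[φ1→C] = [1, 0, 0]
r2 m[φ1→G] = [6, 0, 0]
r2 m[φ2→G] = [0, 4, 0]
r2 m[φ2→H] = [0, 5, 0]
r2 m[φ3→E] = [4, 0, 4]
r2 m[φ3→P] = [4, 0, 4]
r2 m[φ4→A] = [0, 1, 0]
r2 m[φ4→H] = [0, 0, 1]
r2 m[φ5→A] = [4, 2, 6]
r2 m[φ5→G] = [2, 3, 6]
r2 m[φ6→G] = [3, 0, 6]
r2 m[φ6→H] = [1, 0, 1]
r2 m[φ7→A] = [0, 2, 5]
r2 m[φ7→G] = [0, 4, 2]
r2 m[φ8→G] = [4, 3, 5]
r2 m[φ8→H] = [3, 6, 4]
r2 m[φ9→E] = [1, 4, 2]
r2 m[φ9→A] = [1, 4, 5]
r2 m[C→φ0] = [1, 0, 0]
r2 m[C→φ1] = [2, 7, 0]
r2 m[E→φ3] = [1, 4, 2]
r2 m[E→φ9] = [4, 0, 4]
r2 m[A→φ4] = [5, 8, 16]
r2 m[A→φ5] = [1, 7, 10]
r2 m[A→φ7] = [5, 7, 11]
r2 m[A→φ9] = [4, 5, 11]
r2 m[G→φ1] = [9, 14, 19]
r2 m[G→φ2] = [15, 10, 19]
r2 m[G→φ5] = [13, 11, 13]
r2 m[G→φ6] = [12, 14, 13]
r2 m[G→φ7] = [15, 10, 17]
r2 m[G→φ8] = [11, 11, 14]
r2 m[H→φ2] = [4, 6, 6]
r2 m[H→φ4] = [4, 11, 5]
r2 m[H→φ6] = [3, 11, 5]
r2 m[H→φ8] = [1, 5, 2]
r2 m[P→φ0] = [4, 0, 4]
r2 m[P→φ3] = [2, 0, 3]
r3 m[φ0→C] = [2, 7, 0]
r3 m[φ0→P] = [2, 0, 3]
r3 m[φ1→C] = [15, 15, 14]
r3 m[φ1→G] = [7, 0, 2]
r3 m[φ2→G] = [6, 8, 4]
r3 m[φ2→H] = [14, 15, 15]
r3 m[φ3→E] = [5, 0, 6]
r3 m[φ3→P] = [6, 4, 5]
r3 m[φ4→A] = [6, 7, 4]
r3 m[φ4→H] = [14, 5, 6]
r3 m[φ5→A] = [15, 14, 19]
r3 m[φ5→G] = [9, 5, 9]
r3 m[φ6→G] = [8, 4, 9]
r3 m[φ6→H] = [15, 14, 15]
r3 m[φ7→A] = [14, 17, 17]
r3 m[φ7→G] = [5, 9, 7]
r3 m[φ8→G] = [6, 4, 6]
r3 m[φ8→H] = [14, 19, 15]
r3 m[φ9→E] = [5, 9, 6]
r3 m[φ9→A] = [5, 4, 5]
r3 m[C→φ0] = [1, 0, 0]
r3 m[C→φ1] = [2, 7, 0]
r3 m[E→φ3] = [1, 4, 2]
r3 m[E→φ9] = [4, 0, 4]
r3 m[A→φ4] = [5, 8, 16]
r3 m[A→φ5] = [1, 7, 10]
r3 m[A→φ7] = [5, 7, 11]
r3 m[A→φ9] = [4, 5, 11]
r3 m[G→φ1] = [9, 14, 19]
r3 m[G→φ2] = [15, 10, 19]
r3 m[G→φ5] = [13, 11, 13]
r3 m[G→φ6] = [12, 14, 13]
r3 m[G→φ7] = [15, 10, 17]
r3 m[G→φ8] = [11, 11, 14]
r3 m[H→φ2] = [4, 6, 6]
r3 m[H→φ4] = [4, 11, 5]
r3 m[H→φ6] = [3, 11, 5]
r3 m[H→φ8] = [1, 5, 2]
r3 m[P→φ0] = [4, 0, 4]
r3 m[P→φ3] = [2, 0, 3]
r4 m[φ0→C] = [2, 7, 0]
r4 m[φ0→P] = [2, 0, 3]
r4 m[φ1→C] = [15, 15, 14]
r4 m[φ1→G] = [7, 0, 2]
r4 m[φ2→G] = [6, 8, 4]
r4 m[φ2→H] = [14, 15, 15]
r4 m[φ3→E] = [5, 0, 6]
r4 m[φ3→P] = [6, 4, 5]
r4 m[φ4→A] = [6, 7, 4]
r4 m[φ4→H] = [14, 5, 6]
r4 m[φ5→A] = [15, 14, 19]
r4 m[φ5→G] = [9, 5, 9]
r4 m[φ6→G] = [8, 4, 9]
r4 m[φ6→H] = [15, 14, 15]
r4 m[φ7→A] = [14, 17, 17]
r4 m[φ7→G] = [5, 9, 7]
r4 m[φ8→G] = [6, 4, 6]
r4 m[φ8→H] = [14, 19, 15]
r4 m[φ9→E] = [5, 9, 6]
r4 m[φ9→A] = [5, 4, 5]
r4 m[C→φ0] = [15, 15, 14]
r4 m[C→φ1] = [2, 7, 0]
r4 m[E→φ3] = [5, 9, 6]
r4 m[E→φ9] = [5, 0, 6]
r4 m[A→φ4] = [34, 35, 41]
r4 m[A→φ5] = [25, 28, 26]
r4 m[A→φ7] = [26, 25, 28]
r4 m[A→φ9] = [35, 38, 40]
r4 m[G→φ1] = [34, 30, 35]
r4 m[G→φ2] = [35, 22, 33]
r4 m[G→φ5] = [32, 25, 28]
r4 m[G→φ6] = [33, 26, 28]
r4 m[G→φ7] = [36, 21, 30]
r4 m[G→φ8] = [35, 26, 31]
r4 m[H→φ2] = [43, 38, 36]
r4 m[H→φ4] = [43, 48, 45]
r4 m[H→φ6] = [42, 39, 36]
r4 m[H→φ8] = [43, 34, 36]
r4 m[P→φ0] = [6, 4, 5]
r4 m[P→φ3] = [2, 0, 3]
r5 m[φ0→C] = [6, 11, 4]
r5 m[φ0→P] = [16, 14, 17]
r5 m[φ1→C] = [31, 35, 30]
r5 m[φ1→G] = [7, 0, 2]
r5 m[φ2→G] = [36, 43, 37]
r5 m[φ2→H] = [26, 27, 29]
r5 m[φ3→E] = [5, 0, 6]
r5 m[φ3→P] = [10, 9, 9]
r5 m[φ4→A] = [46, 47, 43]
r5 m[φ4→H] = [41, 34, 35]
r5 m[φ5→A] = [29, 28, 33]
r5 m[φ5→G] = [30, 29, 32]
r5 m[φ6→G] = [39, 37, 42]
r5 m[φ6→H] = [27, 26, 27]
r5 m[φ7→A] = [25, 29, 28]
r5 m[φ7→G] = [26, 30, 27]
r5 m[φ8→G] = [40, 42, 40]
r5 m[φ8→H] = [29, 35, 32]
r5 m[φ9→E] = [36, 41, 37]
r5 m[φ9→A] = [6, 4, 5]
r5 m[C→φ0] = [15, 15, 14]
r5 m[C→φ1] = [2, 7, 0]
r5 m[E→φ3] = [5, 9, 6]
r5 m[E→φ9] = [5, 0, 6]
r5 m[A→φ4] = [34, 35, 41]
r5 m[A→φ5] = [25, 28, 26]
r5 m[A→φ7] = [26, 25, 28]
r5 m[A→φ9] = [35, 38, 40]
r5 m[G→φ1] = [34, 30, 35]
r5 m[G→φ2] = [35, 22, 33]
r5 m[G→φ5] = [32, 25, 28]
r5 m[G→φ6] = [33, 26, 28]
r5 m[G→φ7] = [36, 21, 30]
r5 m[G→φ8] = [35, 26, 31]
r5 m[H→φ2] = [43, 38, 36]
r5 m[H→φ4] = [43, 48, 45]
r5 m[H→φ6] = [42, 39, 36]
r5 m[H→φ8] = [43, 34, 36]
r5 m[P→φ0] = [6, 4, 5]
r5 m[P→φ3] = [2, 0, 3]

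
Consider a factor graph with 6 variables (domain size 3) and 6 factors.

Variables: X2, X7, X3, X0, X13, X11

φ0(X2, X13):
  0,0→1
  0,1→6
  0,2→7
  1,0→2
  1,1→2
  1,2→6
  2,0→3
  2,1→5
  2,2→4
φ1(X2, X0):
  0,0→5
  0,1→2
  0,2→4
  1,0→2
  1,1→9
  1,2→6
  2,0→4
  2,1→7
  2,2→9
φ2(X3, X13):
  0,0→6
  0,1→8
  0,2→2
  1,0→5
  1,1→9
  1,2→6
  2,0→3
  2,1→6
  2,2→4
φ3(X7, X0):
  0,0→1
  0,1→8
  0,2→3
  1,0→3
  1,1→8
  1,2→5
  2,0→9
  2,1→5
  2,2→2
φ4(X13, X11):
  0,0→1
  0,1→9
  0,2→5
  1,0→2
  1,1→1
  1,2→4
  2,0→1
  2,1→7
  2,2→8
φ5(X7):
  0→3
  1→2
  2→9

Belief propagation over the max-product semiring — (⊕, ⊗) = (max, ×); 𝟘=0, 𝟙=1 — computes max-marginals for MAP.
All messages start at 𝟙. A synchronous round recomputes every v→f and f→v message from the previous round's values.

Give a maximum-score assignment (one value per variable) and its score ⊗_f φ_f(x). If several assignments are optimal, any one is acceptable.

assignment: (X2=0, X7=2, X3=1, X0=0, X13=2, X11=2); score = 136080

init: all messages = 𝟙 over 3 values
r1 m[φ0→X2] = [7, 6, 5]
r1 m[φ0→X13] = [3, 6, 7]
r1 m[φ1→X2] = [5, 9, 9]
r1 m[φ1→X0] = [5, 9, 9]
r1 m[φ2→X3] = [8, 9, 6]
r1 m[φ2→X13] = [6, 9, 6]
r1 m[φ3→X7] = [8, 8, 9]
r1 m[φ3→X0] = [9, 8, 5]
r1 m[φ4→X13] = [9, 4, 8]
r1 m[φ4→X11] = [2, 9, 8]
r1 m[φ5→X7] = [3, 2, 9]
r1 m[X2→φ0] = [1, 1, 1]
r1 m[X2→φ1] = [1, 1, 1]
r1 m[X7→φ3] = [1, 1, 1]
r1 m[X7→φ5] = [1, 1, 1]
r1 m[X3→φ2] = [1, 1, 1]
r1 m[X0→φ1] = [1, 1, 1]
r1 m[X0→φ3] = [1, 1, 1]
r1 m[X13→φ0] = [1, 1, 1]
r1 m[X13→φ2] = [1, 1, 1]
r1 m[X13→φ4] = [1, 1, 1]
r1 m[X11→φ4] = [1, 1, 1]
r2 m[φ0→X2] = [7, 6, 5]
r2 m[φ0→X13] = [3, 6, 7]
r2 m[φ1→X2] = [5, 9, 9]
r2 m[φ1→X0] = [5, 9, 9]
r2 m[φ2→X3] = [8, 9, 6]
r2 m[φ2→X13] = [6, 9, 6]
r2 m[φ3→X7] = [8, 8, 9]
r2 m[φ3→X0] = [9, 8, 5]
r2 m[φ4→X13] = [9, 4, 8]
r2 m[φ4→X11] = [2, 9, 8]
r2 m[φ5→X7] = [3, 2, 9]
r2 m[X2→φ0] = [5, 9, 9]
r2 m[X2→φ1] = [7, 6, 5]
r2 m[X7→φ3] = [3, 2, 9]
r2 m[X7→φ5] = [8, 8, 9]
r2 m[X3→φ2] = [1, 1, 1]
r2 m[X0→φ1] = [9, 8, 5]
r2 m[X0→φ3] = [5, 9, 9]
r2 m[X13→φ0] = [54, 36, 48]
r2 m[X13→φ2] = [27, 24, 56]
r2 m[X13→φ4] = [18, 54, 42]
r2 m[X11→φ4] = [1, 1, 1]
r3 m[φ0→X2] = [336, 288, 192]
r3 m[φ0→X13] = [27, 45, 54]
r3 m[φ1→X2] = [45, 72, 56]
r3 m[φ1→X0] = [35, 54, 45]
r3 m[φ2→X3] = [192, 336, 224]
r3 m[φ2→X13] = [6, 9, 6]
r3 m[φ3→X7] = [72, 72, 45]
r3 m[φ3→X0] = [81, 45, 18]
r3 m[φ4→X13] = [9, 4, 8]
r3 m[φ4→X11] = [108, 294, 336]
r3 m[φ5→X7] = [3, 2, 9]
r3 m[X2→φ0] = [5, 9, 9]
r3 m[X2→φ1] = [7, 6, 5]
r3 m[X7→φ3] = [3, 2, 9]
r3 m[X7→φ5] = [8, 8, 9]
r3 m[X3→φ2] = [1, 1, 1]
r3 m[X0→φ1] = [9, 8, 5]
r3 m[X0→φ3] = [5, 9, 9]
r3 m[X13→φ0] = [54, 36, 48]
r3 m[X13→φ2] = [27, 24, 56]
r3 m[X13→φ4] = [18, 54, 42]
r3 m[X11→φ4] = [1, 1, 1]
r4 m[φ0→X2] = [336, 288, 192]
r4 m[φ0→X13] = [27, 45, 54]
r4 m[φ1→X2] = [45, 72, 56]
r4 m[φ1→X0] = [35, 54, 45]
r4 m[φ2→X3] = [192, 336, 224]
r4 m[φ2→X13] = [6, 9, 6]
r4 m[φ3→X7] = [72, 72, 45]
r4 m[φ3→X0] = [81, 45, 18]
r4 m[φ4→X13] = [9, 4, 8]
r4 m[φ4→X11] = [108, 294, 336]
r4 m[φ5→X7] = [3, 2, 9]
r4 m[X2→φ0] = [45, 72, 56]
r4 m[X2→φ1] = [336, 288, 192]
r4 m[X7→φ3] = [3, 2, 9]
r4 m[X7→φ5] = [72, 72, 45]
r4 m[X3→φ2] = [1, 1, 1]
r4 m[X0→φ1] = [81, 45, 18]
r4 m[X0→φ3] = [35, 54, 45]
r4 m[X13→φ0] = [54, 36, 48]
r4 m[X13→φ2] = [243, 180, 432]
r4 m[X13→φ4] = [162, 405, 324]
r4 m[X11→φ4] = [1, 1, 1]
r5 m[φ0→X2] = [336, 288, 192]
r5 m[φ0→X13] = [168, 280, 432]
r5 m[φ1→X2] = [405, 405, 324]
r5 m[φ1→X0] = [1680, 2592, 1728]
r5 m[φ2→X3] = [1458, 2592, 1728]
r5 m[φ2→X13] = [6, 9, 6]
r5 m[φ3→X7] = [432, 432, 315]
r5 m[φ3→X0] = [81, 45, 18]
r5 m[φ4→X13] = [9, 4, 8]
r5 m[φ4→X11] = [810, 2268, 2592]
r5 m[φ5→X7] = [3, 2, 9]
r5 m[X2→φ0] = [45, 72, 56]
r5 m[X2→φ1] = [336, 288, 192]
r5 m[X7→φ3] = [3, 2, 9]
r5 m[X7→φ5] = [72, 72, 45]
r5 m[X3→φ2] = [1, 1, 1]
r5 m[X0→φ1] = [81, 45, 18]
r5 m[X0→φ3] = [35, 54, 45]
r5 m[X13→φ0] = [54, 36, 48]
r5 m[X13→φ2] = [243, 180, 432]
r5 m[X13→φ4] = [162, 405, 324]
r5 m[X11→φ4] = [1, 1, 1]
r6 m[φ0→X2] = [336, 288, 192]
r6 m[φ0→X13] = [168, 280, 432]
r6 m[φ1→X2] = [405, 405, 324]
r6 m[φ1→X0] = [1680, 2592, 1728]
r6 m[φ2→X3] = [1458, 2592, 1728]
r6 m[φ2→X13] = [6, 9, 6]
r6 m[φ3→X7] = [432, 432, 315]
r6 m[φ3→X0] = [81, 45, 18]
r6 m[φ4→X13] = [9, 4, 8]
r6 m[φ4→X11] = [810, 2268, 2592]
r6 m[φ5→X7] = [3, 2, 9]
r6 m[X2→φ0] = [405, 405, 324]
r6 m[X2→φ1] = [336, 288, 192]
r6 m[X7→φ3] = [3, 2, 9]
r6 m[X7→φ5] = [432, 432, 315]
r6 m[X3→φ2] = [1, 1, 1]
r6 m[X0→φ1] = [81, 45, 18]
r6 m[X0→φ3] = [1680, 2592, 1728]
r6 m[X13→φ0] = [54, 36, 48]
r6 m[X13→φ2] = [1512, 1120, 3456]
r6 m[X13→φ4] = [1008, 2520, 2592]
r6 m[X11→φ4] = [1, 1, 1]
r7 m[φ0→X2] = [336, 288, 192]
r7 m[φ0→X13] = [972, 2430, 2835]
r7 m[φ1→X2] = [405, 405, 324]
r7 m[φ1→X0] = [1680, 2592, 1728]
r7 m[φ2→X3] = [9072, 20736, 13824]
r7 m[φ2→X13] = [6, 9, 6]
r7 m[φ3→X7] = [20736, 20736, 15120]
r7 m[φ3→X0] = [81, 45, 18]
r7 m[φ4→X13] = [9, 4, 8]
r7 m[φ4→X11] = [5040, 18144, 20736]
r7 m[φ5→X7] = [3, 2, 9]
r7 m[X2→φ0] = [405, 405, 324]
r7 m[X2→φ1] = [336, 288, 192]
r7 m[X7→φ3] = [3, 2, 9]
r7 m[X7→φ5] = [432, 432, 315]
r7 m[X3→φ2] = [1, 1, 1]
r7 m[X0→φ1] = [81, 45, 18]
r7 m[X0→φ3] = [1680, 2592, 1728]
r7 m[X13→φ0] = [54, 36, 48]
r7 m[X13→φ2] = [1512, 1120, 3456]
r7 m[X13→φ4] = [1008, 2520, 2592]
r7 m[X11→φ4] = [1, 1, 1]
r8 m[φ0→X2] = [336, 288, 192]
r8 m[φ0→X13] = [972, 2430, 2835]
r8 m[φ1→X2] = [405, 405, 324]
r8 m[φ1→X0] = [1680, 2592, 1728]
r8 m[φ2→X3] = [9072, 20736, 13824]
r8 m[φ2→X13] = [6, 9, 6]
r8 m[φ3→X7] = [20736, 20736, 15120]
r8 m[φ3→X0] = [81, 45, 18]
r8 m[φ4→X13] = [9, 4, 8]
r8 m[φ4→X11] = [5040, 18144, 20736]
r8 m[φ5→X7] = [3, 2, 9]
r8 m[X2→φ0] = [405, 405, 324]
r8 m[X2→φ1] = [336, 288, 192]
r8 m[X7→φ3] = [3, 2, 9]
r8 m[X7→φ5] = [20736, 20736, 15120]
r8 m[X3→φ2] = [1, 1, 1]
r8 m[X0→φ1] = [81, 45, 18]
r8 m[X0→φ3] = [1680, 2592, 1728]
r8 m[X13→φ0] = [54, 36, 48]
r8 m[X13→φ2] = [8748, 9720, 22680]
r8 m[X13→φ4] = [5832, 21870, 17010]
r8 m[X11→φ4] = [1, 1, 1]
r9 m[φ0→X2] = [336, 288, 192]
r9 m[φ0→X13] = [972, 2430, 2835]
r9 m[φ1→X2] = [405, 405, 324]
r9 m[φ1→X0] = [1680, 2592, 1728]
r9 m[φ2→X3] = [77760, 136080, 90720]
r9 m[φ2→X13] = [6, 9, 6]
r9 m[φ3→X7] = [20736, 20736, 15120]
r9 m[φ3→X0] = [81, 45, 18]
r9 m[φ4→X13] = [9, 4, 8]
r9 m[φ4→X11] = [43740, 119070, 136080]
r9 m[φ5→X7] = [3, 2, 9]
r9 m[X2→φ0] = [405, 405, 324]
r9 m[X2→φ1] = [336, 288, 192]
r9 m[X7→φ3] = [3, 2, 9]
r9 m[X7→φ5] = [20736, 20736, 15120]
r9 m[X3→φ2] = [1, 1, 1]
r9 m[X0→φ1] = [81, 45, 18]
r9 m[X0→φ3] = [1680, 2592, 1728]
r9 m[X13→φ0] = [54, 36, 48]
r9 m[X13→φ2] = [8748, 9720, 22680]
r9 m[X13→φ4] = [5832, 21870, 17010]
r9 m[X11→φ4] = [1, 1, 1]
r10 m[φ0→X2] = [336, 288, 192]
r10 m[φ0→X13] = [972, 2430, 2835]
r10 m[φ1→X2] = [405, 405, 324]
r10 m[φ1→X0] = [1680, 2592, 1728]
r10 m[φ2→X3] = [77760, 136080, 90720]
r10 m[φ2→X13] = [6, 9, 6]
r10 m[φ3→X7] = [20736, 20736, 15120]
r10 m[φ3→X0] = [81, 45, 18]
r10 m[φ4→X13] = [9, 4, 8]
r10 m[φ4→X11] = [43740, 119070, 136080]
r10 m[φ5→X7] = [3, 2, 9]
r10 m[X2→φ0] = [405, 405, 324]
r10 m[X2→φ1] = [336, 288, 192]
r10 m[X7→φ3] = [3, 2, 9]
r10 m[X7→φ5] = [20736, 20736, 15120]
r10 m[X3→φ2] = [1, 1, 1]
r10 m[X0→φ1] = [81, 45, 18]
r10 m[X0→φ3] = [1680, 2592, 1728]
r10 m[X13→φ0] = [54, 36, 48]
r10 m[X13→φ2] = [8748, 9720, 22680]
r10 m[X13→φ4] = [5832, 21870, 17010]
r10 m[X11→φ4] = [1, 1, 1]
fixed point reached at round 10
traceback from X2: (X2=0, X7=2, X3=1, X0=0, X13=2, X11=2), score=136080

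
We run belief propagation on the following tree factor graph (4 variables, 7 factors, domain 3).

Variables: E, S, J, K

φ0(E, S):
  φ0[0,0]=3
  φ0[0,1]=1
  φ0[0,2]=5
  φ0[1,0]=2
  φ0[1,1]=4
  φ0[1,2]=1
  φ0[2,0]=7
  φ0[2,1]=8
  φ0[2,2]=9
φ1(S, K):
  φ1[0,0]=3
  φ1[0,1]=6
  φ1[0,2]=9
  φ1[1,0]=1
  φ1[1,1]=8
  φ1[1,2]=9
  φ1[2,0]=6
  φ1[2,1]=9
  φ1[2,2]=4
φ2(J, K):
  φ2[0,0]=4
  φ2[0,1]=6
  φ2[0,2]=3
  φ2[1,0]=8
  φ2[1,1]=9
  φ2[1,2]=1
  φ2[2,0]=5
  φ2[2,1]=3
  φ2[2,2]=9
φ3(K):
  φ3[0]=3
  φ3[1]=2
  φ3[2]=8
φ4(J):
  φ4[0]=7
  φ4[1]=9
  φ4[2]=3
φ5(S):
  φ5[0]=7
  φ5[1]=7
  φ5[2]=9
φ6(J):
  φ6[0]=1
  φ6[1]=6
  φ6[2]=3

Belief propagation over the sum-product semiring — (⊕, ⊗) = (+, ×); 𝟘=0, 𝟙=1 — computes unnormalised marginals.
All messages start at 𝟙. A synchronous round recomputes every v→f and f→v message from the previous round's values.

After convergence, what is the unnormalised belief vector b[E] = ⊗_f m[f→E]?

b[E] = [1705806, 1136322, 4260357]

init: all messages = 𝟙 over 3 values
r1 m[φ0→E] = [9, 7, 24]
r1 m[φ0→S] = [12, 13, 15]
r1 m[φ1→S] = [18, 18, 19]
r1 m[φ1→K] = [10, 23, 22]
r1 m[φ2→J] = [13, 18, 17]
r1 m[φ2→K] = [17, 18, 13]
r1 m[φ3→K] = [3, 2, 8]
r1 m[φ4→J] = [7, 9, 3]
r1 m[φ5→S] = [7, 7, 9]
r1 m[φ6→J] = [1, 6, 3]
r1 m[E→φ0] = [1, 1, 1]
r1 m[S→φ0] = [1, 1, 1]
r1 m[S→φ1] = [1, 1, 1]
r1 m[S→φ5] = [1, 1, 1]
r1 m[J→φ2] = [1, 1, 1]
r1 m[J→φ4] = [1, 1, 1]
r1 m[J→φ6] = [1, 1, 1]
r1 m[K→φ1] = [1, 1, 1]
r1 m[K→φ2] = [1, 1, 1]
r1 m[K→φ3] = [1, 1, 1]
r2 m[φ0→E] = [9, 7, 24]
r2 m[φ0→S] = [12, 13, 15]
r2 m[φ1→S] = [18, 18, 19]
r2 m[φ1→K] = [10, 23, 22]
r2 m[φ2→J] = [13, 18, 17]
r2 m[φ2→K] = [17, 18, 13]
r2 m[φ3→K] = [3, 2, 8]
r2 m[φ4→J] = [7, 9, 3]
r2 m[φ5→S] = [7, 7, 9]
r2 m[φ6→J] = [1, 6, 3]
r2 m[E→φ0] = [1, 1, 1]
r2 m[S→φ0] = [126, 126, 171]
r2 m[S→φ1] = [84, 91, 135]
r2 m[S→φ5] = [216, 234, 285]
r2 m[J→φ2] = [7, 54, 9]
r2 m[J→φ4] = [13, 108, 51]
r2 m[J→φ6] = [91, 162, 51]
r2 m[K→φ1] = [51, 36, 104]
r2 m[K→φ2] = [30, 46, 176]
r2 m[K→φ3] = [170, 414, 286]
r3 m[φ0→E] = [1359, 927, 3429]
r3 m[φ0→S] = [12, 13, 15]
r3 m[φ1→S] = [1305, 1275, 1046]
r3 m[φ1→K] = [1153, 2447, 2115]
r3 m[φ2→J] = [924, 830, 1872]
r3 m[φ2→K] = [505, 555, 156]
r3 m[φ3→K] = [3, 2, 8]
r3 m[φ4→J] = [7, 9, 3]
r3 m[φ5→S] = [7, 7, 9]
r3 m[φ6→J] = [1, 6, 3]
r3 m[E→φ0] = [1, 1, 1]
r3 m[S→φ0] = [126, 126, 171]
r3 m[S→φ1] = [84, 91, 135]
r3 m[S→φ5] = [216, 234, 285]
r3 m[J→φ2] = [7, 54, 9]
r3 m[J→φ4] = [13, 108, 51]
r3 m[J→φ6] = [91, 162, 51]
r3 m[K→φ1] = [51, 36, 104]
r3 m[K→φ2] = [30, 46, 176]
r3 m[K→φ3] = [170, 414, 286]
r4 m[φ0→E] = [1359, 927, 3429]
r4 m[φ0→S] = [12, 13, 15]
r4 m[φ1→S] = [1305, 1275, 1046]
r4 m[φ1→K] = [1153, 2447, 2115]
r4 m[φ2→J] = [924, 830, 1872]
r4 m[φ2→K] = [505, 555, 156]
r4 m[φ3→K] = [3, 2, 8]
r4 m[φ4→J] = [7, 9, 3]
r4 m[φ5→S] = [7, 7, 9]
r4 m[φ6→J] = [1, 6, 3]
r4 m[E→φ0] = [1, 1, 1]
r4 m[S→φ0] = [9135, 8925, 9414]
r4 m[S→φ1] = [84, 91, 135]
r4 m[S→φ5] = [15660, 16575, 15690]
r4 m[J→φ2] = [7, 54, 9]
r4 m[J→φ4] = [924, 4980, 5616]
r4 m[J→φ6] = [6468, 7470, 5616]
r4 m[K→φ1] = [1515, 1110, 1248]
r4 m[K→φ2] = [3459, 4894, 16920]
r4 m[K→φ3] = [582265, 1358085, 329940]
r5 m[φ0→E] = [83400, 63384, 220071]
r5 m[φ0→S] = [12, 13, 15]
r5 m[φ1→S] = [22437, 21627, 24072]
r5 m[φ1→K] = [1153, 2447, 2115]
r5 m[φ2→J] = [93960, 88638, 184257]
r5 m[φ2→K] = [505, 555, 156]
r5 m[φ3→K] = [3, 2, 8]
r5 m[φ4→J] = [7, 9, 3]
r5 m[φ5→S] = [7, 7, 9]
r5 m[φ6→J] = [1, 6, 3]
r5 m[E→φ0] = [1, 1, 1]
r5 m[S→φ0] = [9135, 8925, 9414]
r5 m[S→φ1] = [84, 91, 135]
r5 m[S→φ5] = [15660, 16575, 15690]
r5 m[J→φ2] = [7, 54, 9]
r5 m[J→φ4] = [924, 4980, 5616]
r5 m[J→φ6] = [6468, 7470, 5616]
r5 m[K→φ1] = [1515, 1110, 1248]
r5 m[K→φ2] = [3459, 4894, 16920]
r5 m[K→φ3] = [582265, 1358085, 329940]
r6 m[φ0→E] = [83400, 63384, 220071]
r6 m[φ0→S] = [12, 13, 15]
r6 m[φ1→S] = [22437, 21627, 24072]
r6 m[φ1→K] = [1153, 2447, 2115]
r6 m[φ2→J] = [93960, 88638, 184257]
r6 m[φ2→K] = [505, 555, 156]
r6 m[φ3→K] = [3, 2, 8]
r6 m[φ4→J] = [7, 9, 3]
r6 m[φ5→S] = [7, 7, 9]
r6 m[φ6→J] = [1, 6, 3]
r6 m[E→φ0] = [1, 1, 1]
r6 m[S→φ0] = [157059, 151389, 216648]
r6 m[S→φ1] = [84, 91, 135]
r6 m[S→φ5] = [269244, 281151, 361080]
r6 m[J→φ2] = [7, 54, 9]
r6 m[J→φ4] = [93960, 531828, 552771]
r6 m[J→φ6] = [657720, 797742, 552771]
r6 m[K→φ1] = [1515, 1110, 1248]
r6 m[K→φ2] = [3459, 4894, 16920]
r6 m[K→φ3] = [582265, 1358085, 329940]
r7 m[φ0→E] = [1705806, 1136322, 4260357]
r7 m[φ0→S] = [12, 13, 15]
r7 m[φ1→S] = [22437, 21627, 24072]
r7 m[φ1→K] = [1153, 2447, 2115]
r7 m[φ2→J] = [93960, 88638, 184257]
r7 m[φ2→K] = [505, 555, 156]
r7 m[φ3→K] = [3, 2, 8]
r7 m[φ4→J] = [7, 9, 3]
r7 m[φ5→S] = [7, 7, 9]
r7 m[φ6→J] = [1, 6, 3]
r7 m[E→φ0] = [1, 1, 1]
r7 m[S→φ0] = [157059, 151389, 216648]
r7 m[S→φ1] = [84, 91, 135]
r7 m[S→φ5] = [269244, 281151, 361080]
r7 m[J→φ2] = [7, 54, 9]
r7 m[J→φ4] = [93960, 531828, 552771]
r7 m[J→φ6] = [657720, 797742, 552771]
r7 m[K→φ1] = [1515, 1110, 1248]
r7 m[K→φ2] = [3459, 4894, 16920]
r7 m[K→φ3] = [582265, 1358085, 329940]
r8 m[φ0→E] = [1705806, 1136322, 4260357]
r8 m[φ0→S] = [12, 13, 15]
r8 m[φ1→S] = [22437, 21627, 24072]
r8 m[φ1→K] = [1153, 2447, 2115]
r8 m[φ2→J] = [93960, 88638, 184257]
r8 m[φ2→K] = [505, 555, 156]
r8 m[φ3→K] = [3, 2, 8]
r8 m[φ4→J] = [7, 9, 3]
r8 m[φ5→S] = [7, 7, 9]
r8 m[φ6→J] = [1, 6, 3]
r8 m[E→φ0] = [1, 1, 1]
r8 m[S→φ0] = [157059, 151389, 216648]
r8 m[S→φ1] = [84, 91, 135]
r8 m[S→φ5] = [269244, 281151, 361080]
r8 m[J→φ2] = [7, 54, 9]
r8 m[J→φ4] = [93960, 531828, 552771]
r8 m[J→φ6] = [657720, 797742, 552771]
r8 m[K→φ1] = [1515, 1110, 1248]
r8 m[K→φ2] = [3459, 4894, 16920]
r8 m[K→φ3] = [582265, 1358085, 329940]
fixed point reached at round 8
b[E] = ⊗ incoming = [1705806, 1136322, 4260357]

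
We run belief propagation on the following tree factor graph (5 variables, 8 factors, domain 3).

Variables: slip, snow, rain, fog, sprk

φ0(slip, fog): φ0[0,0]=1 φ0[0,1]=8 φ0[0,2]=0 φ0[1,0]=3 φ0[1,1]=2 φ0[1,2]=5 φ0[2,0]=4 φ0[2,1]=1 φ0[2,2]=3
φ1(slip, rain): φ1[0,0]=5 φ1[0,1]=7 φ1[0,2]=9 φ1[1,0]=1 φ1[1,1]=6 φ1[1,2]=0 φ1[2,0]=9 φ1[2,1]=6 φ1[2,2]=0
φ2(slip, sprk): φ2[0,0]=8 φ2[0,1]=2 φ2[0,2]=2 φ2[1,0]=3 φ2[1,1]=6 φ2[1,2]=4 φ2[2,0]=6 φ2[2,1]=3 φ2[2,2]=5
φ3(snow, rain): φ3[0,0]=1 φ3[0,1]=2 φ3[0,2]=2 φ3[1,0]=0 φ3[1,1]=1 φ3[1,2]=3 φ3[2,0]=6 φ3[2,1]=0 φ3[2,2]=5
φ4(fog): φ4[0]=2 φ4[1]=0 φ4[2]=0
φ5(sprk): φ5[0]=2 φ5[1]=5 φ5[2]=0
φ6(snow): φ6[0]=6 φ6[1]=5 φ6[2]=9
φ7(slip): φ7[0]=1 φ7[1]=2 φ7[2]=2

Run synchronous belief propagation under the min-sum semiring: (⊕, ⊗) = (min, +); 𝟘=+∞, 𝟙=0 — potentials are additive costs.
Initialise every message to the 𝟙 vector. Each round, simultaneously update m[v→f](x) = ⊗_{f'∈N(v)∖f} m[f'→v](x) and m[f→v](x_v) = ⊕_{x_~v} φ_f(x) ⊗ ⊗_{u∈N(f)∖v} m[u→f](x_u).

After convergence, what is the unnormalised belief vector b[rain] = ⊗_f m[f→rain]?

init: all messages = 𝟙 over 3 values
r1 m[φ0→slip] = [0, 2, 1]
r1 m[φ0→fog] = [1, 1, 0]
r1 m[φ1→slip] = [5, 0, 0]
r1 m[φ1→rain] = [1, 6, 0]
r1 m[φ2→slip] = [2, 3, 3]
r1 m[φ2→sprk] = [3, 2, 2]
r1 m[φ3→snow] = [1, 0, 0]
r1 m[φ3→rain] = [0, 0, 2]
r1 m[φ4→fog] = [2, 0, 0]
r1 m[φ5→sprk] = [2, 5, 0]
r1 m[φ6→snow] = [6, 5, 9]
r1 m[φ7→slip] = [1, 2, 2]
r1 m[slip→φ0] = [0, 0, 0]
r1 m[slip→φ1] = [0, 0, 0]
r1 m[slip→φ2] = [0, 0, 0]
r1 m[slip→φ7] = [0, 0, 0]
r1 m[snow→φ3] = [0, 0, 0]
r1 m[snow→φ6] = [0, 0, 0]
r1 m[rain→φ1] = [0, 0, 0]
r1 m[rain→φ3] = [0, 0, 0]
r1 m[fog→φ0] = [0, 0, 0]
r1 m[fog→φ4] = [0, 0, 0]
r1 m[sprk→φ2] = [0, 0, 0]
r1 m[sprk→φ5] = [0, 0, 0]
r2 m[φ0→slip] = [0, 2, 1]
r2 m[φ0→fog] = [1, 1, 0]
r2 m[φ1→slip] = [5, 0, 0]
r2 m[φ1→rain] = [1, 6, 0]
r2 m[φ2→slip] = [2, 3, 3]
r2 m[φ2→sprk] = [3, 2, 2]
r2 m[φ3→snow] = [1, 0, 0]
r2 m[φ3→rain] = [0, 0, 2]
r2 m[φ4→fog] = [2, 0, 0]
r2 m[φ5→sprk] = [2, 5, 0]
r2 m[φ6→snow] = [6, 5, 9]
r2 m[φ7→slip] = [1, 2, 2]
r2 m[slip→φ0] = [8, 5, 5]
r2 m[slip→φ1] = [3, 7, 6]
r2 m[slip→φ2] = [6, 4, 3]
r2 m[slip→φ7] = [7, 5, 4]
r2 m[snow→φ3] = [6, 5, 9]
r2 m[snow→φ6] = [1, 0, 0]
r2 m[rain→φ1] = [0, 0, 2]
r2 m[rain→φ3] = [1, 6, 0]
r2 m[fog→φ0] = [2, 0, 0]
r2 m[fog→φ4] = [1, 1, 0]
r2 m[sprk→φ2] = [2, 5, 0]
r2 m[sprk→φ5] = [3, 2, 2]
r3 m[φ0→slip] = [0, 2, 1]
r3 m[φ0→fog] = [8, 6, 8]
r3 m[φ1→slip] = [5, 1, 2]
r3 m[φ1→rain] = [8, 10, 6]
r3 m[φ2→slip] = [2, 4, 5]
r3 m[φ2→sprk] = [7, 6, 8]
r3 m[φ3→snow] = [2, 1, 5]
r3 m[φ3→rain] = [5, 6, 8]
r3 m[φ4→fog] = [2, 0, 0]
r3 m[φ5→sprk] = [2, 5, 0]
r3 m[φ6→snow] = [6, 5, 9]
r3 m[φ7→slip] = [1, 2, 2]
r3 m[slip→φ0] = [8, 5, 5]
r3 m[slip→φ1] = [3, 7, 6]
r3 m[slip→φ2] = [6, 4, 3]
r3 m[slip→φ7] = [7, 5, 4]
r3 m[snow→φ3] = [6, 5, 9]
r3 m[snow→φ6] = [1, 0, 0]
r3 m[rain→φ1] = [0, 0, 2]
r3 m[rain→φ3] = [1, 6, 0]
r3 m[fog→φ0] = [2, 0, 0]
r3 m[fog→φ4] = [1, 1, 0]
r3 m[sprk→φ2] = [2, 5, 0]
r3 m[sprk→φ5] = [3, 2, 2]
r4 m[φ0→slip] = [0, 2, 1]
r4 m[φ0→fog] = [8, 6, 8]
r4 m[φ1→slip] = [5, 1, 2]
r4 m[φ1→rain] = [8, 10, 6]
r4 m[φ2→slip] = [2, 4, 5]
r4 m[φ2→sprk] = [7, 6, 8]
r4 m[φ3→snow] = [2, 1, 5]
r4 m[φ3→rain] = [5, 6, 8]
r4 m[φ4→fog] = [2, 0, 0]
r4 m[φ5→sprk] = [2, 5, 0]
r4 m[φ6→snow] = [6, 5, 9]
r4 m[φ7→slip] = [1, 2, 2]
r4 m[slip→φ0] = [8, 7, 9]
r4 m[slip→φ1] = [3, 8, 8]
r4 m[slip→φ2] = [6, 5, 5]
r4 m[slip→φ7] = [7, 7, 8]
r4 m[snow→φ3] = [6, 5, 9]
r4 m[snow→φ6] = [2, 1, 5]
r4 m[rain→φ1] = [5, 6, 8]
r4 m[rain→φ3] = [8, 10, 6]
r4 m[fog→φ0] = [2, 0, 0]
r4 m[fog→φ4] = [8, 6, 8]
r4 m[sprk→φ2] = [2, 5, 0]
r4 m[sprk→φ5] = [7, 6, 8]
r5 m[φ0→slip] = [0, 2, 1]
r5 m[φ0→fog] = [9, 9, 8]
r5 m[φ1→slip] = [10, 6, 8]
r5 m[φ1→rain] = [8, 10, 8]
r5 m[φ2→slip] = [2, 4, 5]
r5 m[φ2→sprk] = [8, 8, 8]
r5 m[φ3→snow] = [8, 8, 10]
r5 m[φ3→rain] = [5, 6, 8]
r5 m[φ4→fog] = [2, 0, 0]
r5 m[φ5→sprk] = [2, 5, 0]
r5 m[φ6→snow] = [6, 5, 9]
r5 m[φ7→slip] = [1, 2, 2]
r5 m[slip→φ0] = [8, 7, 9]
r5 m[slip→φ1] = [3, 8, 8]
r5 m[slip→φ2] = [6, 5, 5]
r5 m[slip→φ7] = [7, 7, 8]
r5 m[snow→φ3] = [6, 5, 9]
r5 m[snow→φ6] = [2, 1, 5]
r5 m[rain→φ1] = [5, 6, 8]
r5 m[rain→φ3] = [8, 10, 6]
r5 m[fog→φ0] = [2, 0, 0]
r5 m[fog→φ4] = [8, 6, 8]
r5 m[sprk→φ2] = [2, 5, 0]
r5 m[sprk→φ5] = [7, 6, 8]
r6 m[φ0→slip] = [0, 2, 1]
r6 m[φ0→fog] = [9, 9, 8]
r6 m[φ1→slip] = [10, 6, 8]
r6 m[φ1→rain] = [8, 10, 8]
r6 m[φ2→slip] = [2, 4, 5]
r6 m[φ2→sprk] = [8, 8, 8]
r6 m[φ3→snow] = [8, 8, 10]
r6 m[φ3→rain] = [5, 6, 8]
r6 m[φ4→fog] = [2, 0, 0]
r6 m[φ5→sprk] = [2, 5, 0]
r6 m[φ6→snow] = [6, 5, 9]
r6 m[φ7→slip] = [1, 2, 2]
r6 m[slip→φ0] = [13, 12, 15]
r6 m[slip→φ1] = [3, 8, 8]
r6 m[slip→φ2] = [11, 10, 11]
r6 m[slip→φ7] = [12, 12, 14]
r6 m[snow→φ3] = [6, 5, 9]
r6 m[snow→φ6] = [8, 8, 10]
r6 m[rain→φ1] = [5, 6, 8]
r6 m[rain→φ3] = [8, 10, 8]
r6 m[fog→φ0] = [2, 0, 0]
r6 m[fog→φ4] = [9, 9, 8]
r6 m[sprk→φ2] = [2, 5, 0]
r6 m[sprk→φ5] = [8, 8, 8]
r7 m[φ0→slip] = [0, 2, 1]
r7 m[φ0→fog] = [14, 14, 13]
r7 m[φ1→slip] = [10, 6, 8]
r7 m[φ1→rain] = [8, 10, 8]
r7 m[φ2→slip] = [2, 4, 5]
r7 m[φ2→sprk] = [13, 13, 13]
r7 m[φ3→snow] = [9, 8, 10]
r7 m[φ3→rain] = [5, 6, 8]
r7 m[φ4→fog] = [2, 0, 0]
r7 m[φ5→sprk] = [2, 5, 0]
r7 m[φ6→snow] = [6, 5, 9]
r7 m[φ7→slip] = [1, 2, 2]
r7 m[slip→φ0] = [13, 12, 15]
r7 m[slip→φ1] = [3, 8, 8]
r7 m[slip→φ2] = [11, 10, 11]
r7 m[slip→φ7] = [12, 12, 14]
r7 m[snow→φ3] = [6, 5, 9]
r7 m[snow→φ6] = [8, 8, 10]
r7 m[rain→φ1] = [5, 6, 8]
r7 m[rain→φ3] = [8, 10, 8]
r7 m[fog→φ0] = [2, 0, 0]
r7 m[fog→φ4] = [9, 9, 8]
r7 m[sprk→φ2] = [2, 5, 0]
r7 m[sprk→φ5] = [8, 8, 8]
r8 m[φ0→slip] = [0, 2, 1]
r8 m[φ0→fog] = [14, 14, 13]
r8 m[φ1→slip] = [10, 6, 8]
r8 m[φ1→rain] = [8, 10, 8]
r8 m[φ2→slip] = [2, 4, 5]
r8 m[φ2→sprk] = [13, 13, 13]
r8 m[φ3→snow] = [9, 8, 10]
r8 m[φ3→rain] = [5, 6, 8]
r8 m[φ4→fog] = [2, 0, 0]
r8 m[φ5→sprk] = [2, 5, 0]
r8 m[φ6→snow] = [6, 5, 9]
r8 m[φ7→slip] = [1, 2, 2]
r8 m[slip→φ0] = [13, 12, 15]
r8 m[slip→φ1] = [3, 8, 8]
r8 m[slip→φ2] = [11, 10, 11]
r8 m[slip→φ7] = [12, 12, 14]
r8 m[snow→φ3] = [6, 5, 9]
r8 m[snow→φ6] = [9, 8, 10]
r8 m[rain→φ1] = [5, 6, 8]
r8 m[rain→φ3] = [8, 10, 8]
r8 m[fog→φ0] = [2, 0, 0]
r8 m[fog→φ4] = [14, 14, 13]
r8 m[sprk→φ2] = [2, 5, 0]
r8 m[sprk→φ5] = [13, 13, 13]
r9 m[φ0→slip] = [0, 2, 1]
r9 m[φ0→fog] = [14, 14, 13]
r9 m[φ1→slip] = [10, 6, 8]
r9 m[φ1→rain] = [8, 10, 8]
r9 m[φ2→slip] = [2, 4, 5]
r9 m[φ2→sprk] = [13, 13, 13]
r9 m[φ3→snow] = [9, 8, 10]
r9 m[φ3→rain] = [5, 6, 8]
r9 m[φ4→fog] = [2, 0, 0]
r9 m[φ5→sprk] = [2, 5, 0]
r9 m[φ6→snow] = [6, 5, 9]
r9 m[φ7→slip] = [1, 2, 2]
r9 m[slip→φ0] = [13, 12, 15]
r9 m[slip→φ1] = [3, 8, 8]
r9 m[slip→φ2] = [11, 10, 11]
r9 m[slip→φ7] = [12, 12, 14]
r9 m[snow→φ3] = [6, 5, 9]
r9 m[snow→φ6] = [9, 8, 10]
r9 m[rain→φ1] = [5, 6, 8]
r9 m[rain→φ3] = [8, 10, 8]
r9 m[fog→φ0] = [2, 0, 0]
r9 m[fog→φ4] = [14, 14, 13]
r9 m[sprk→φ2] = [2, 5, 0]
r9 m[sprk→φ5] = [13, 13, 13]
fixed point reached at round 9
b[rain] = ⊗ incoming = [13, 16, 16]

b[rain] = [13, 16, 16]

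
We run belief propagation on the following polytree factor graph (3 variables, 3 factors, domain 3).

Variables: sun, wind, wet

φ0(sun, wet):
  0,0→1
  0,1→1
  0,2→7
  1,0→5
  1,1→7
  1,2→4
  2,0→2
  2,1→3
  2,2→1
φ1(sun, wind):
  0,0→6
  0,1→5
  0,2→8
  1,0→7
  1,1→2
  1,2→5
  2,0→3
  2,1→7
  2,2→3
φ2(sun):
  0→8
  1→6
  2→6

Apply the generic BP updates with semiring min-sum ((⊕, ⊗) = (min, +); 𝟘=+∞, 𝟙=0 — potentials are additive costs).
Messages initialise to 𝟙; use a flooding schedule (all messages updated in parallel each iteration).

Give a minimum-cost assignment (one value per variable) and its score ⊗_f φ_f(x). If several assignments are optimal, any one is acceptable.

assignment: (sun=2, wind=0, wet=2); score = 10

init: all messages = 𝟙 over 3 values
r1 m[φ0→sun] = [1, 4, 1]
r1 m[φ0→wet] = [1, 1, 1]
r1 m[φ1→sun] = [5, 2, 3]
r1 m[φ1→wind] = [3, 2, 3]
r1 m[φ2→sun] = [8, 6, 6]
r1 m[sun→φ0] = [0, 0, 0]
r1 m[sun→φ1] = [0, 0, 0]
r1 m[sun→φ2] = [0, 0, 0]
r1 m[wind→φ1] = [0, 0, 0]
r1 m[wet→φ0] = [0, 0, 0]
r2 m[φ0→sun] = [1, 4, 1]
r2 m[φ0→wet] = [1, 1, 1]
r2 m[φ1→sun] = [5, 2, 3]
r2 m[φ1→wind] = [3, 2, 3]
r2 m[φ2→sun] = [8, 6, 6]
r2 m[sun→φ0] = [13, 8, 9]
r2 m[sun→φ1] = [9, 10, 7]
r2 m[sun→φ2] = [6, 6, 4]
r2 m[wind→φ1] = [0, 0, 0]
r2 m[wet→φ0] = [0, 0, 0]
r3 m[φ0→sun] = [1, 4, 1]
r3 m[φ0→wet] = [11, 12, 10]
r3 m[φ1→sun] = [5, 2, 3]
r3 m[φ1→wind] = [10, 12, 10]
r3 m[φ2→sun] = [8, 6, 6]
r3 m[sun→φ0] = [13, 8, 9]
r3 m[sun→φ1] = [9, 10, 7]
r3 m[sun→φ2] = [6, 6, 4]
r3 m[wind→φ1] = [0, 0, 0]
r3 m[wet→φ0] = [0, 0, 0]
r4 m[φ0→sun] = [1, 4, 1]
r4 m[φ0→wet] = [11, 12, 10]
r4 m[φ1→sun] = [5, 2, 3]
r4 m[φ1→wind] = [10, 12, 10]
r4 m[φ2→sun] = [8, 6, 6]
r4 m[sun→φ0] = [13, 8, 9]
r4 m[sun→φ1] = [9, 10, 7]
r4 m[sun→φ2] = [6, 6, 4]
r4 m[wind→φ1] = [0, 0, 0]
r4 m[wet→φ0] = [0, 0, 0]
fixed point reached at round 4
traceback from sun: (sun=2, wind=0, wet=2), score=10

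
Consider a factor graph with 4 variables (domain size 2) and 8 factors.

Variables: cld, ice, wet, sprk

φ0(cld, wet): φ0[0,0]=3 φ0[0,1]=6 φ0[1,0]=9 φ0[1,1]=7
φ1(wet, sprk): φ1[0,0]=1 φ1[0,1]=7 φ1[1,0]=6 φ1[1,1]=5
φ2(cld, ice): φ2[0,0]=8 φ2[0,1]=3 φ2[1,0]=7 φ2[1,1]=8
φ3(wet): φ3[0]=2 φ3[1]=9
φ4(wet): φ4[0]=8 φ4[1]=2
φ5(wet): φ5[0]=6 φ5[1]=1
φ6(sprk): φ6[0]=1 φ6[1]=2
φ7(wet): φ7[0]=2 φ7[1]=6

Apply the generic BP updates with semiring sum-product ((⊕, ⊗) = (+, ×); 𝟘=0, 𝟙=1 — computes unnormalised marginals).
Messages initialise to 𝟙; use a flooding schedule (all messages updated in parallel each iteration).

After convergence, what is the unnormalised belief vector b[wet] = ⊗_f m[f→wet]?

b[wet] = [483840, 295488]

init: all messages = 𝟙 over 2 values
r1 m[φ0→cld] = [9, 16]
r1 m[φ0→wet] = [12, 13]
r1 m[φ1→wet] = [8, 11]
r1 m[φ1→sprk] = [7, 12]
r1 m[φ2→cld] = [11, 15]
r1 m[φ2→ice] = [15, 11]
r1 m[φ3→wet] = [2, 9]
r1 m[φ4→wet] = [8, 2]
r1 m[φ5→wet] = [6, 1]
r1 m[φ6→sprk] = [1, 2]
r1 m[φ7→wet] = [2, 6]
r1 m[cld→φ0] = [1, 1]
r1 m[cld→φ2] = [1, 1]
r1 m[ice→φ2] = [1, 1]
r1 m[wet→φ0] = [1, 1]
r1 m[wet→φ1] = [1, 1]
r1 m[wet→φ3] = [1, 1]
r1 m[wet→φ4] = [1, 1]
r1 m[wet→φ5] = [1, 1]
r1 m[wet→φ7] = [1, 1]
r1 m[sprk→φ1] = [1, 1]
r1 m[sprk→φ6] = [1, 1]
r2 m[φ0→cld] = [9, 16]
r2 m[φ0→wet] = [12, 13]
r2 m[φ1→wet] = [8, 11]
r2 m[φ1→sprk] = [7, 12]
r2 m[φ2→cld] = [11, 15]
r2 m[φ2→ice] = [15, 11]
r2 m[φ3→wet] = [2, 9]
r2 m[φ4→wet] = [8, 2]
r2 m[φ5→wet] = [6, 1]
r2 m[φ6→sprk] = [1, 2]
r2 m[φ7→wet] = [2, 6]
r2 m[cld→φ0] = [11, 15]
r2 m[cld→φ2] = [9, 16]
r2 m[ice→φ2] = [1, 1]
r2 m[wet→φ0] = [1536, 1188]
r2 m[wet→φ1] = [2304, 1404]
r2 m[wet→φ3] = [9216, 1716]
r2 m[wet→φ4] = [2304, 7722]
r2 m[wet→φ5] = [3072, 15444]
r2 m[wet→φ7] = [9216, 2574]
r2 m[sprk→φ1] = [1, 2]
r2 m[sprk→φ6] = [7, 12]
r3 m[φ0→cld] = [11736, 22140]
r3 m[φ0→wet] = [168, 171]
r3 m[φ1→wet] = [15, 16]
r3 m[φ1→sprk] = [10728, 23148]
r3 m[φ2→cld] = [11, 15]
r3 m[φ2→ice] = [184, 155]
r3 m[φ3→wet] = [2, 9]
r3 m[φ4→wet] = [8, 2]
r3 m[φ5→wet] = [6, 1]
r3 m[φ6→sprk] = [1, 2]
r3 m[φ7→wet] = [2, 6]
r3 m[cld→φ0] = [11, 15]
r3 m[cld→φ2] = [9, 16]
r3 m[ice→φ2] = [1, 1]
r3 m[wet→φ0] = [1536, 1188]
r3 m[wet→φ1] = [2304, 1404]
r3 m[wet→φ3] = [9216, 1716]
r3 m[wet→φ4] = [2304, 7722]
r3 m[wet→φ5] = [3072, 15444]
r3 m[wet→φ7] = [9216, 2574]
r3 m[sprk→φ1] = [1, 2]
r3 m[sprk→φ6] = [7, 12]
r4 m[φ0→cld] = [11736, 22140]
r4 m[φ0→wet] = [168, 171]
r4 m[φ1→wet] = [15, 16]
r4 m[φ1→sprk] = [10728, 23148]
r4 m[φ2→cld] = [11, 15]
r4 m[φ2→ice] = [184, 155]
r4 m[φ3→wet] = [2, 9]
r4 m[φ4→wet] = [8, 2]
r4 m[φ5→wet] = [6, 1]
r4 m[φ6→sprk] = [1, 2]
r4 m[φ7→wet] = [2, 6]
r4 m[cld→φ0] = [11, 15]
r4 m[cld→φ2] = [11736, 22140]
r4 m[ice→φ2] = [1, 1]
r4 m[wet→φ0] = [2880, 1728]
r4 m[wet→φ1] = [32256, 18468]
r4 m[wet→φ3] = [241920, 32832]
r4 m[wet→φ4] = [60480, 147744]
r4 m[wet→φ5] = [80640, 295488]
r4 m[wet→φ7] = [241920, 49248]
r4 m[sprk→φ1] = [1, 2]
r4 m[sprk→φ6] = [10728, 23148]
r5 m[φ0→cld] = [19008, 38016]
r5 m[φ0→wet] = [168, 171]
r5 m[φ1→wet] = [15, 16]
r5 m[φ1→sprk] = [143064, 318132]
r5 m[φ2→cld] = [11, 15]
r5 m[φ2→ice] = [248868, 212328]
r5 m[φ3→wet] = [2, 9]
r5 m[φ4→wet] = [8, 2]
r5 m[φ5→wet] = [6, 1]
r5 m[φ6→sprk] = [1, 2]
r5 m[φ7→wet] = [2, 6]
r5 m[cld→φ0] = [11, 15]
r5 m[cld→φ2] = [11736, 22140]
r5 m[ice→φ2] = [1, 1]
r5 m[wet→φ0] = [2880, 1728]
r5 m[wet→φ1] = [32256, 18468]
r5 m[wet→φ3] = [241920, 32832]
r5 m[wet→φ4] = [60480, 147744]
r5 m[wet→φ5] = [80640, 295488]
r5 m[wet→φ7] = [241920, 49248]
r5 m[sprk→φ1] = [1, 2]
r5 m[sprk→φ6] = [10728, 23148]
r6 m[φ0→cld] = [19008, 38016]
r6 m[φ0→wet] = [168, 171]
r6 m[φ1→wet] = [15, 16]
r6 m[φ1→sprk] = [143064, 318132]
r6 m[φ2→cld] = [11, 15]
r6 m[φ2→ice] = [248868, 212328]
r6 m[φ3→wet] = [2, 9]
r6 m[φ4→wet] = [8, 2]
r6 m[φ5→wet] = [6, 1]
r6 m[φ6→sprk] = [1, 2]
r6 m[φ7→wet] = [2, 6]
r6 m[cld→φ0] = [11, 15]
r6 m[cld→φ2] = [19008, 38016]
r6 m[ice→φ2] = [1, 1]
r6 m[wet→φ0] = [2880, 1728]
r6 m[wet→φ1] = [32256, 18468]
r6 m[wet→φ3] = [241920, 32832]
r6 m[wet→φ4] = [60480, 147744]
r6 m[wet→φ5] = [80640, 295488]
r6 m[wet→φ7] = [241920, 49248]
r6 m[sprk→φ1] = [1, 2]
r6 m[sprk→φ6] = [143064, 318132]
r7 m[φ0→cld] = [19008, 38016]
r7 m[φ0→wet] = [168, 171]
r7 m[φ1→wet] = [15, 16]
r7 m[φ1→sprk] = [143064, 318132]
r7 m[φ2→cld] = [11, 15]
r7 m[φ2→ice] = [418176, 361152]
r7 m[φ3→wet] = [2, 9]
r7 m[φ4→wet] = [8, 2]
r7 m[φ5→wet] = [6, 1]
r7 m[φ6→sprk] = [1, 2]
r7 m[φ7→wet] = [2, 6]
r7 m[cld→φ0] = [11, 15]
r7 m[cld→φ2] = [19008, 38016]
r7 m[ice→φ2] = [1, 1]
r7 m[wet→φ0] = [2880, 1728]
r7 m[wet→φ1] = [32256, 18468]
r7 m[wet→φ3] = [241920, 32832]
r7 m[wet→φ4] = [60480, 147744]
r7 m[wet→φ5] = [80640, 295488]
r7 m[wet→φ7] = [241920, 49248]
r7 m[sprk→φ1] = [1, 2]
r7 m[sprk→φ6] = [143064, 318132]
r8 m[φ0→cld] = [19008, 38016]
r8 m[φ0→wet] = [168, 171]
r8 m[φ1→wet] = [15, 16]
r8 m[φ1→sprk] = [143064, 318132]
r8 m[φ2→cld] = [11, 15]
r8 m[φ2→ice] = [418176, 361152]
r8 m[φ3→wet] = [2, 9]
r8 m[φ4→wet] = [8, 2]
r8 m[φ5→wet] = [6, 1]
r8 m[φ6→sprk] = [1, 2]
r8 m[φ7→wet] = [2, 6]
r8 m[cld→φ0] = [11, 15]
r8 m[cld→φ2] = [19008, 38016]
r8 m[ice→φ2] = [1, 1]
r8 m[wet→φ0] = [2880, 1728]
r8 m[wet→φ1] = [32256, 18468]
r8 m[wet→φ3] = [241920, 32832]
r8 m[wet→φ4] = [60480, 147744]
r8 m[wet→φ5] = [80640, 295488]
r8 m[wet→φ7] = [241920, 49248]
r8 m[sprk→φ1] = [1, 2]
r8 m[sprk→φ6] = [143064, 318132]
fixed point reached at round 8
b[wet] = ⊗ incoming = [483840, 295488]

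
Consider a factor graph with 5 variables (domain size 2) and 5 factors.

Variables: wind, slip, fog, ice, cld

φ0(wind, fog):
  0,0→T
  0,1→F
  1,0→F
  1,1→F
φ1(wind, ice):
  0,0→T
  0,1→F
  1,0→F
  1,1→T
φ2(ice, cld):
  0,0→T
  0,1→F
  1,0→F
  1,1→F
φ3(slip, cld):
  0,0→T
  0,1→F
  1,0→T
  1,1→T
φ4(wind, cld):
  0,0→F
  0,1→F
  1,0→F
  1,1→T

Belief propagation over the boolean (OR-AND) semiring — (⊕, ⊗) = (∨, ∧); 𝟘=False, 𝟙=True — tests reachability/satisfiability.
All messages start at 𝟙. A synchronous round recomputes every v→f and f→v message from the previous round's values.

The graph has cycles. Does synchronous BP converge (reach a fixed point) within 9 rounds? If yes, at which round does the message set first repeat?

init: all messages = 𝟙 over 2 values
r1 m[φ0→wind] = [T, F]
r1 m[φ0→fog] = [T, F]
r1 m[φ1→wind] = [T, T]
r1 m[φ1→ice] = [T, T]
r1 m[φ2→ice] = [T, F]
r1 m[φ2→cld] = [T, F]
r1 m[φ3→slip] = [T, T]
r1 m[φ3→cld] = [T, T]
r1 m[φ4→wind] = [F, T]
r1 m[φ4→cld] = [F, T]
r1 m[wind→φ0] = [T, T]
r1 m[wind→φ1] = [T, T]
r1 m[wind→φ4] = [T, T]
r1 m[slip→φ3] = [T, T]
r1 m[fog→φ0] = [T, T]
r1 m[ice→φ1] = [T, T]
r1 m[ice→φ2] = [T, T]
r1 m[cld→φ2] = [T, T]
r1 m[cld→φ3] = [T, T]
r1 m[cld→φ4] = [T, T]
r2 m[φ0→wind] = [T, F]
r2 m[φ0→fog] = [T, F]
r2 m[φ1→wind] = [T, T]
r2 m[φ1→ice] = [T, T]
r2 m[φ2→ice] = [T, F]
r2 m[φ2→cld] = [T, F]
r2 m[φ3→slip] = [T, T]
r2 m[φ3→cld] = [T, T]
r2 m[φ4→wind] = [F, T]
r2 m[φ4→cld] = [F, T]
r2 m[wind→φ0] = [F, T]
r2 m[wind→φ1] = [F, F]
r2 m[wind→φ4] = [T, F]
r2 m[slip→φ3] = [T, T]
r2 m[fog→φ0] = [T, T]
r2 m[ice→φ1] = [T, F]
r2 m[ice→φ2] = [T, T]
r2 m[cld→φ2] = [F, T]
r2 m[cld→φ3] = [F, F]
r2 m[cld→φ4] = [T, F]
r3 m[φ0→wind] = [T, F]
r3 m[φ0→fog] = [F, F]
r3 m[φ1→wind] = [T, F]
r3 m[φ1→ice] = [F, F]
r3 m[φ2→ice] = [F, F]
r3 m[φ2→cld] = [T, F]
r3 m[φ3→slip] = [F, F]
r3 m[φ3→cld] = [T, T]
r3 m[φ4→wind] = [F, F]
r3 m[φ4→cld] = [F, F]
r3 m[wind→φ0] = [F, T]
r3 m[wind→φ1] = [F, F]
r3 m[wind→φ4] = [T, F]
r3 m[slip→φ3] = [T, T]
r3 m[fog→φ0] = [T, T]
r3 m[ice→φ1] = [T, F]
r3 m[ice→φ2] = [T, T]
r3 m[cld→φ2] = [F, T]
r3 m[cld→φ3] = [F, F]
r3 m[cld→φ4] = [T, F]
r4 m[φ0→wind] = [T, F]
r4 m[φ0→fog] = [F, F]
r4 m[φ1→wind] = [T, F]
r4 m[φ1→ice] = [F, F]
r4 m[φ2→ice] = [F, F]
r4 m[φ2→cld] = [T, F]
r4 m[φ3→slip] = [F, F]
r4 m[φ3→cld] = [T, T]
r4 m[φ4→wind] = [F, F]
r4 m[φ4→cld] = [F, F]
r4 m[wind→φ0] = [F, F]
r4 m[wind→φ1] = [F, F]
r4 m[wind→φ4] = [T, F]
r4 m[slip→φ3] = [T, T]
r4 m[fog→φ0] = [T, T]
r4 m[ice→φ1] = [F, F]
r4 m[ice→φ2] = [F, F]
r4 m[cld→φ2] = [F, F]
r4 m[cld→φ3] = [F, F]
r4 m[cld→φ4] = [T, F]
r5 m[φ0→wind] = [T, F]
r5 m[φ0→fog] = [F, F]
r5 m[φ1→wind] = [F, F]
r5 m[φ1→ice] = [F, F]
r5 m[φ2→ice] = [F, F]
r5 m[φ2→cld] = [F, F]
r5 m[φ3→slip] = [F, F]
r5 m[φ3→cld] = [T, T]
r5 m[φ4→wind] = [F, F]
r5 m[φ4→cld] = [F, F]
r5 m[wind→φ0] = [F, F]
r5 m[wind→φ1] = [F, F]
r5 m[wind→φ4] = [T, F]
r5 m[slip→φ3] = [T, T]
r5 m[fog→φ0] = [T, T]
r5 m[ice→φ1] = [F, F]
r5 m[ice→φ2] = [F, F]
r5 m[cld→φ2] = [F, F]
r5 m[cld→φ3] = [F, F]
r5 m[cld→φ4] = [T, F]
r6 m[φ0→wind] = [T, F]
r6 m[φ0→fog] = [F, F]
r6 m[φ1→wind] = [F, F]
r6 m[φ1→ice] = [F, F]
r6 m[φ2→ice] = [F, F]
r6 m[φ2→cld] = [F, F]
r6 m[φ3→slip] = [F, F]
r6 m[φ3→cld] = [T, T]
r6 m[φ4→wind] = [F, F]
r6 m[φ4→cld] = [F, F]
r6 m[wind→φ0] = [F, F]
r6 m[wind→φ1] = [F, F]
r6 m[wind→φ4] = [F, F]
r6 m[slip→φ3] = [T, T]
r6 m[fog→φ0] = [T, T]
r6 m[ice→φ1] = [F, F]
r6 m[ice→φ2] = [F, F]
r6 m[cld→φ2] = [F, F]
r6 m[cld→φ3] = [F, F]
r6 m[cld→φ4] = [F, F]
r7 m[φ0→wind] = [T, F]
r7 m[φ0→fog] = [F, F]
r7 m[φ1→wind] = [F, F]
r7 m[φ1→ice] = [F, F]
r7 m[φ2→ice] = [F, F]
r7 m[φ2→cld] = [F, F]
r7 m[φ3→slip] = [F, F]
r7 m[φ3→cld] = [T, T]
r7 m[φ4→wind] = [F, F]
r7 m[φ4→cld] = [F, F]
r7 m[wind→φ0] = [F, F]
r7 m[wind→φ1] = [F, F]
r7 m[wind→φ4] = [F, F]
r7 m[slip→φ3] = [T, T]
r7 m[fog→φ0] = [T, T]
r7 m[ice→φ1] = [F, F]
r7 m[ice→φ2] = [F, F]
r7 m[cld→φ2] = [F, F]
r7 m[cld→φ3] = [F, F]
r7 m[cld→φ4] = [F, F]
fixed point reached at round 7
messages reach a fixed point at round 7

CONVERGED at round 7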